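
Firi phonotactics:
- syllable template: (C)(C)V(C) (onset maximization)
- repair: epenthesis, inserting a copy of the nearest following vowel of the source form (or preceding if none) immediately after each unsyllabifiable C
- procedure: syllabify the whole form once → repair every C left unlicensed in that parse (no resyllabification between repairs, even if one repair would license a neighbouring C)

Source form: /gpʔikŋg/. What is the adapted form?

gipʔikŋigi

The consonants /g/, /ŋ/, /g/ cannot be parsed into a legal (C)(C)V(C) syllable (at most one coda consonant is licensed; onsets may contain at most 2 consonants).
Each unlicensed consonant becomes the onset of a new syllable: /g/ → /gi/, /ŋ/ → /ŋi/, /g/ → /gi/.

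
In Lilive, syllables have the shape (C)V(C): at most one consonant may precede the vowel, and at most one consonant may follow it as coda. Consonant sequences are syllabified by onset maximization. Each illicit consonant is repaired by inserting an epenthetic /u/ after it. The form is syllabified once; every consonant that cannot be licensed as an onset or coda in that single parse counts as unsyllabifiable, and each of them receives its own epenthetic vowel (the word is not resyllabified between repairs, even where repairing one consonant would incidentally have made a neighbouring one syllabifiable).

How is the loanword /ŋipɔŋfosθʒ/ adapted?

Syllabifying with onset maximization leaves /θ/, /ʒ/ stranded (at most one coda consonant is licensed; onsets are limited to one consonant).
Epenthesis after each stranded consonant: /θ/ → /θu/, /ʒ/ → /ʒu/.

ŋipɔŋfosθuʒu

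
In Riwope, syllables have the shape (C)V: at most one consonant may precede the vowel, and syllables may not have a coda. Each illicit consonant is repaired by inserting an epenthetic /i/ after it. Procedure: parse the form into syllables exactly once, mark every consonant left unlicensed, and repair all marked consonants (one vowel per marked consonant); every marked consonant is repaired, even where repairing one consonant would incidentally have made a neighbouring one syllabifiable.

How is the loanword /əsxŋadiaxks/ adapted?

əsixiŋadiaxikisi

Syllabifying with onset maximization leaves /s/, /x/, /x/, /k/, /s/ stranded (no codas are permitted; onsets are limited to one consonant).
Epenthesis after each stranded consonant: /s/ → /si/, /x/ → /xi/, /x/ → /xi/, /k/ → /ki/, /s/ → /si/.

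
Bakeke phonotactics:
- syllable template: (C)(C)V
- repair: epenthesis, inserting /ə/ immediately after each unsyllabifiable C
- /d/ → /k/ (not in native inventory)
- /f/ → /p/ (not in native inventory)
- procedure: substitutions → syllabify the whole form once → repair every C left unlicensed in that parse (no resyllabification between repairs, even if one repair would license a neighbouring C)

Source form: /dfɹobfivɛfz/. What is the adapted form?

Substitution: /d/ → /k/, /f/ → /p/, giving /kpɹobpivɛpz/.
The consonants /k/, /p/, /z/ cannot be parsed into a legal (C)(C)V syllable (no codas are permitted; onsets may contain at most 2 consonants).
Inserting the epenthetic vowel yields /k/ → /kə/, /p/ → /pə/, /z/ → /zə/.

kəpɹobpivɛpəzə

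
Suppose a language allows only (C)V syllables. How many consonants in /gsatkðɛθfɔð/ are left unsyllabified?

Under (C)V, the unsyllabifiable consonants are /g/, /t/, /k/, /θ/, /ð/ (no codas are permitted; onsets are limited to one consonant).

5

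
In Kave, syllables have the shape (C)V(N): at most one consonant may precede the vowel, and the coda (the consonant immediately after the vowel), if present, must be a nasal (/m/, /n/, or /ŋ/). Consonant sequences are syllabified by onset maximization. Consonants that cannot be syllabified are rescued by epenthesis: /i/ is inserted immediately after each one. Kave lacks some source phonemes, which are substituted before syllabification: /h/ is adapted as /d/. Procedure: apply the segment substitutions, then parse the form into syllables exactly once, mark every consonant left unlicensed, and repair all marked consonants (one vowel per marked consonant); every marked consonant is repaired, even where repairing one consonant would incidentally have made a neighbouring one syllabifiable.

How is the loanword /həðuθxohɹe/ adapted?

Substitution: /h/ → /d/, giving /dəðuθxodɹe/.
Under (C)V(N), the unsyllabifiable consonants are /θ/, /d/ (only a nasal (/m/, /n/, or /ŋ/) is licensed in coda position; onsets are limited to one consonant).
Each unlicensed consonant becomes the onset of a new syllable: /θ/ → /θi/, /d/ → /di/.

dəðuθixodiɹe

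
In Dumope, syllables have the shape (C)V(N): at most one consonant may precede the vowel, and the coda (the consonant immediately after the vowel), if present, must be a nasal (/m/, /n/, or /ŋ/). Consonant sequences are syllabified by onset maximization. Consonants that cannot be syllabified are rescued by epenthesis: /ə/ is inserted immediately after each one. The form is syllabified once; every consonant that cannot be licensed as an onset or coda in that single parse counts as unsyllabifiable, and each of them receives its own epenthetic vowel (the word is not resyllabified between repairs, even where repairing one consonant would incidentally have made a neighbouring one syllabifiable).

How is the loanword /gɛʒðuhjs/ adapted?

Under (C)V(N), the unsyllabifiable consonants are /ʒ/, /h/, /j/, /s/ (only a nasal (/m/, /n/, or /ŋ/) is licensed in coda position; onsets are limited to one consonant).
Each unlicensed consonant becomes the onset of a new syllable: /ʒ/ → /ʒə/, /h/ → /hə/, /j/ → /jə/, /s/ → /sə/.

gɛʒəðuhəjəsə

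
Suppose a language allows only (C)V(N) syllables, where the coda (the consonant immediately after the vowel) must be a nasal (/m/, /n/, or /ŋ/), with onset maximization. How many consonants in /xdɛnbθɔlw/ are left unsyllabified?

The consonants /x/, /b/, /l/, /w/ cannot be parsed into a legal (C)V(N) syllable (only a nasal (/m/, /n/, or /ŋ/) is licensed in coda position; onsets are limited to one consonant).

4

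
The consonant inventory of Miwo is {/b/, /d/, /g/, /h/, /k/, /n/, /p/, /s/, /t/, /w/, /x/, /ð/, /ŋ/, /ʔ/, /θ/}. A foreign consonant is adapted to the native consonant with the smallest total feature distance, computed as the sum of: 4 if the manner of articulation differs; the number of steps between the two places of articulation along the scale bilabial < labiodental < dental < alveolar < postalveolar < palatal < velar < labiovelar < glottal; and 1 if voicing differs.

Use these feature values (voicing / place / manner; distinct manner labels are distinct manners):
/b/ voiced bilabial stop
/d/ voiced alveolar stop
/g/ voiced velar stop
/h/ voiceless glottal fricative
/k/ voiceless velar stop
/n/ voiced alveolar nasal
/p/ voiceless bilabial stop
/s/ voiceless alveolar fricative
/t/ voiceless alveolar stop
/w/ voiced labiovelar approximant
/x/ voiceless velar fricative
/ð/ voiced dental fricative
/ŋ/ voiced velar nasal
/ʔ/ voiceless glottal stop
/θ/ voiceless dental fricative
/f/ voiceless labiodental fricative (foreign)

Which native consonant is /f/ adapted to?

θ

/θ/ is closest: same manner (fricative), place distance 1 (labiodental→dental), same voicing; total 1. Next closest is /s/ at distance 2.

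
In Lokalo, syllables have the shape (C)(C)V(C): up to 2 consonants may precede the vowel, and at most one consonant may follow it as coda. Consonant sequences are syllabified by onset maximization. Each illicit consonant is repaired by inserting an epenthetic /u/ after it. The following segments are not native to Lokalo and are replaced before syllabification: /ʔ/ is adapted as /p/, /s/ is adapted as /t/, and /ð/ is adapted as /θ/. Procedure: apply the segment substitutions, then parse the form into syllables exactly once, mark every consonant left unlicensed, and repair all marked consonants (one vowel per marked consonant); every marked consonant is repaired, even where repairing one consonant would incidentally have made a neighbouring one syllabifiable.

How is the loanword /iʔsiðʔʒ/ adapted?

iptiθpuʒu

Substitution: /ʔ/ → /p/, /s/ → /t/, /ð/ → /θ/, giving /iptiθpʒ/.
Under (C)(C)V(C), the unsyllabifiable consonants are /p/, /ʒ/ (at most one coda consonant is licensed; onsets may contain at most 2 consonants).
Inserting the epenthetic vowel yields /p/ → /pu/, /ʒ/ → /ʒu/.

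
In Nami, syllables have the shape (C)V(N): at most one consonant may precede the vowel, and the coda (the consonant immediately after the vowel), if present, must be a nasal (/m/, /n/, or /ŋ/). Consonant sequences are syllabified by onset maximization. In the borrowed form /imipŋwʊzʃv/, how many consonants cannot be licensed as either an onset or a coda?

Syllabifying with onset maximization leaves /p/, /ŋ/, /z/, /ʃ/, /v/ stranded (only a nasal (/m/, /n/, or /ŋ/) is licensed in coda position; onsets are limited to one consonant).

5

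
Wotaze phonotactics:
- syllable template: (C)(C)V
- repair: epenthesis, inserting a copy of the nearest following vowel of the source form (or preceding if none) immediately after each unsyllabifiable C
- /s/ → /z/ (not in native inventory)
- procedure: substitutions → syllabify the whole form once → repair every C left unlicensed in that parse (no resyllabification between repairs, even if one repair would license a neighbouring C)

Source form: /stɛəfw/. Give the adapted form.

ztɛəfəwə

Substitution: /s/ → /z/, giving /ztɛəfw/.
Syllabifying with onset maximization leaves /f/, /w/ stranded (no codas are permitted; onsets may contain at most 2 consonants).
Each unlicensed consonant becomes the onset of a new syllable: /f/ → /fə/, /w/ → /wə/.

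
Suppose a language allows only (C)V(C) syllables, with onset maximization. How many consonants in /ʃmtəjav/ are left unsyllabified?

2

Syllabifying with onset maximization leaves /ʃ/, /m/ stranded (at most one coda consonant is licensed; onsets are limited to one consonant).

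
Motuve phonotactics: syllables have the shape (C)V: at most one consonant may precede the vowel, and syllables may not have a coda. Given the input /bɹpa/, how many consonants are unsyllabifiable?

2

Under (C)V, the unsyllabifiable consonants are /b/, /ɹ/ (no codas are permitted; onsets are limited to one consonant).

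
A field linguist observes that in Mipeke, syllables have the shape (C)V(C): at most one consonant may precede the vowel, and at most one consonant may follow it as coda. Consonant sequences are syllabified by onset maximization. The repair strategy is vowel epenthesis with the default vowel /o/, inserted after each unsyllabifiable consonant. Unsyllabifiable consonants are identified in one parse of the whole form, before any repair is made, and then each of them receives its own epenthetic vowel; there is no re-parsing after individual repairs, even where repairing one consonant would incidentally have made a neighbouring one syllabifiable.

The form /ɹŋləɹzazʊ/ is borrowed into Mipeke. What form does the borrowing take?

Under (C)V(C), the unsyllabifiable consonants are /ɹ/, /ŋ/ (at most one coda consonant is licensed; onsets are limited to one consonant).
Each unlicensed consonant becomes the onset of a new syllable: /ɹ/ → /ɹo/, /ŋ/ → /ŋo/.

ɹoŋoləɹzazʊ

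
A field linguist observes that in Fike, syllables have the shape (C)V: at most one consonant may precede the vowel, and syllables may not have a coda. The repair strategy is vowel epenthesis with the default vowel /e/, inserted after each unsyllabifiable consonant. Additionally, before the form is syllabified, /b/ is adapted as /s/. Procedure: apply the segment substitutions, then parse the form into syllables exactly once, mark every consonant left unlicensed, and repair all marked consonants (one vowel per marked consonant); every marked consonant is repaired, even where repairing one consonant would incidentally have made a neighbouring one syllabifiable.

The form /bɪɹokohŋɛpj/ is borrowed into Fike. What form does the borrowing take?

sɪɹokoheŋɛpeje

Substitution: /b/ → /s/, giving /sɪɹokohŋɛpj/.
Syllabifying with onset maximization leaves /h/, /p/, /j/ stranded (no codas are permitted; onsets are limited to one consonant).
Each unlicensed consonant becomes the onset of a new syllable: /h/ → /he/, /p/ → /pe/, /j/ → /je/.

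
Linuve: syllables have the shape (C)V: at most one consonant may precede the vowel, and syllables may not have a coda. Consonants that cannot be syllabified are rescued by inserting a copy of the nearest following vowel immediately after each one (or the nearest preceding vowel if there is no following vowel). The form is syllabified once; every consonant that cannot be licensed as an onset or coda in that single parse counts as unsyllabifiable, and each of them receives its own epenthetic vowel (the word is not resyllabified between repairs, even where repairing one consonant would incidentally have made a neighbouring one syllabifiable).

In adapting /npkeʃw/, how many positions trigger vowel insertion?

The unsyllabifiable consonants are /n/, /p/, /ʃ/, /w/; each receives one epenthetic vowel.

4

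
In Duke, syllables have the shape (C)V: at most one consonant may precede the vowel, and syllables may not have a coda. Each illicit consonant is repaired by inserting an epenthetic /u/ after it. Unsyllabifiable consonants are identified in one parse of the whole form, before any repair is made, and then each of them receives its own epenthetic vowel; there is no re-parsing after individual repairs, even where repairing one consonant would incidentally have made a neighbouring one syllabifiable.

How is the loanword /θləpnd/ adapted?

Syllabifying with onset maximization leaves /θ/, /p/, /n/, /d/ stranded (no codas are permitted; onsets are limited to one consonant).
Inserting the epenthetic vowel yields /θ/ → /θu/, /p/ → /pu/, /n/ → /nu/, /d/ → /du/.

θuləpunudu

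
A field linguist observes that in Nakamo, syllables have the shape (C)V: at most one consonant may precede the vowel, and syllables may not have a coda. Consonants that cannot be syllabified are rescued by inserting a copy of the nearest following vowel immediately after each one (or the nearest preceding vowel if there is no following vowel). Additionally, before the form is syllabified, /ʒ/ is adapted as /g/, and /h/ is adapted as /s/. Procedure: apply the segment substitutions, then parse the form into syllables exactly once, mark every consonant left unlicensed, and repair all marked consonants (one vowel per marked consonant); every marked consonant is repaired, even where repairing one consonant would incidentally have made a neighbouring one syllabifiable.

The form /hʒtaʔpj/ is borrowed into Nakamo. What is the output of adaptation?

Substitution: /h/ → /s/, /ʒ/ → /g/, giving /sgtaʔpj/.
Under (C)V, the unsyllabifiable consonants are /s/, /g/, /ʔ/, /p/, /j/ (no codas are permitted; onsets are limited to one consonant).
Inserting the epenthetic vowel yields /s/ → /sa/, /g/ → /ga/, /ʔ/ → /ʔa/, /p/ → /pa/, /j/ → /ja/.

sagataʔapaja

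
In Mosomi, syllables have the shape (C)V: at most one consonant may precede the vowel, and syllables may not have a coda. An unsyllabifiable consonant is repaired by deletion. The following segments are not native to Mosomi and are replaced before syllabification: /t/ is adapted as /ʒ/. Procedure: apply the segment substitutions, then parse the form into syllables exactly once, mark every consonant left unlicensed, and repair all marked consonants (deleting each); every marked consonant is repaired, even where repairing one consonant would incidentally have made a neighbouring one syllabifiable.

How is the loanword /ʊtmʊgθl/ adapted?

Substitution: /t/ → /ʒ/, giving /ʊʒmʊgθl/.
Under (C)V, the unsyllabifiable consonants are /ʒ/, /g/, /θ/, /l/ (no codas are permitted; onsets are limited to one consonant).
Deleting the stranded consonants removes /ʒ/, /g/, /θ/, /l/.

ʊmʊ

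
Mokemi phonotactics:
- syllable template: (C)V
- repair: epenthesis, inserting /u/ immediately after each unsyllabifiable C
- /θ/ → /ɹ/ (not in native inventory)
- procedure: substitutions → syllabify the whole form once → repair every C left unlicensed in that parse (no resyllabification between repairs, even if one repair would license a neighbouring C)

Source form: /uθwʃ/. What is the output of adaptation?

uɹuwuʃu

Substitution: /θ/ → /ɹ/, giving /uɹwʃ/.
Under (C)V, the unsyllabifiable consonants are /ɹ/, /w/, /ʃ/ (no codas are permitted; onsets are limited to one consonant).
Each unlicensed consonant becomes the onset of a new syllable: /ɹ/ → /ɹu/, /w/ → /wu/, /ʃ/ → /ʃu/.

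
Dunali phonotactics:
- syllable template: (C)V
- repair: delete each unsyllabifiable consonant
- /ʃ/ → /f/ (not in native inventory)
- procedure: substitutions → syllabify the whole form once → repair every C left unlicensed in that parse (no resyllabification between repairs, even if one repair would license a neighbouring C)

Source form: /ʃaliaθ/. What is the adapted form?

Substitution: /ʃ/ → /f/, giving /faliaθ/.
The consonants /θ/ cannot be parsed into a legal (C)V syllable (no codas are permitted; onsets are limited to one consonant).
Each unlicensed consonant is deleted: /θ/.

falia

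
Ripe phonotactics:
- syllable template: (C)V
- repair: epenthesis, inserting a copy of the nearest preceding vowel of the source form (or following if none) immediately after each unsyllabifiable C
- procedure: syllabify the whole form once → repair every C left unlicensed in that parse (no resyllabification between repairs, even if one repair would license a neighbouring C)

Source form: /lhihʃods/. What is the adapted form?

Under (C)V, the unsyllabifiable consonants are /l/, /h/, /d/, /s/ (no codas are permitted; onsets are limited to one consonant).
Epenthesis after each stranded consonant: /l/ → /li/, /h/ → /hi/, /d/ → /do/, /s/ → /so/.

lihihiʃodoso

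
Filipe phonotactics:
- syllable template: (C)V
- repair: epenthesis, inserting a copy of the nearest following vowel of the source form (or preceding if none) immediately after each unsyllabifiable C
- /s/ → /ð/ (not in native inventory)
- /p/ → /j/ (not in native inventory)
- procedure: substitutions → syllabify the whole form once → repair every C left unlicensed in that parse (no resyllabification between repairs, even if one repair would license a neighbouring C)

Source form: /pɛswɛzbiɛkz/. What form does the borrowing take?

Substitution: /p/ → /j/, /s/ → /ð/, giving /jɛðwɛzbiɛkz/.
Under (C)V, the unsyllabifiable consonants are /ð/, /z/, /k/, /z/ (no codas are permitted; onsets are limited to one consonant).
Inserting the epenthetic vowel yields /ð/ → /ðɛ/, /z/ → /zi/, /k/ → /kɛ/, /z/ → /zɛ/.

jɛðɛwɛzibiɛkɛzɛ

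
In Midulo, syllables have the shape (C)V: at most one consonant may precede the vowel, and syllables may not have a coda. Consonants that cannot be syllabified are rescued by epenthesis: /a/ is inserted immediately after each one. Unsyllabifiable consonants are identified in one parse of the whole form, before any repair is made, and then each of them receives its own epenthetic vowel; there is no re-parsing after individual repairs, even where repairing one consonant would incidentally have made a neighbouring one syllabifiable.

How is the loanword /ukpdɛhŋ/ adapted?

The consonants /k/, /p/, /h/, /ŋ/ cannot be parsed into a legal (C)V syllable (no codas are permitted; onsets are limited to one consonant).
Inserting the epenthetic vowel yields /k/ → /ka/, /p/ → /pa/, /h/ → /ha/, /ŋ/ → /ŋa/.

ukapadɛhaŋa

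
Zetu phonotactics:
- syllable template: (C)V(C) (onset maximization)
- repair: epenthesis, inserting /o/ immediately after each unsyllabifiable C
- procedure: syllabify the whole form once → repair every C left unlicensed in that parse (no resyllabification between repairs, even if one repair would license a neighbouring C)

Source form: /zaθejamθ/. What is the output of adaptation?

zaθejamθo

The consonants /θ/ cannot be parsed into a legal (C)V(C) syllable (at most one coda consonant is licensed; onsets are limited to one consonant).
Inserting the epenthetic vowel yields /θ/ → /θo/.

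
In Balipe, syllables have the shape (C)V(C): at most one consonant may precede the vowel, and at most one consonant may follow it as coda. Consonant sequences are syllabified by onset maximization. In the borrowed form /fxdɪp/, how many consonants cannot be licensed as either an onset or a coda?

Syllabifying with onset maximization leaves /f/, /x/ stranded (at most one coda consonant is licensed; onsets are limited to one consonant).

2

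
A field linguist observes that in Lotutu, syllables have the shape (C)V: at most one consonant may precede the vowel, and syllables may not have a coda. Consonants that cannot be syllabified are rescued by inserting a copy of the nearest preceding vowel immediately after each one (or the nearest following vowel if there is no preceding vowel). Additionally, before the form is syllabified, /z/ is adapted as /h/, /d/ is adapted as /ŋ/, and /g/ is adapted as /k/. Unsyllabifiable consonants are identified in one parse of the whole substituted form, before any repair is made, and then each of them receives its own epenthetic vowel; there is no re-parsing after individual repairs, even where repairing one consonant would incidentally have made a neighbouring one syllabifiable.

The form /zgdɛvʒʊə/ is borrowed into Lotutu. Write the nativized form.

hɛkɛŋɛvɛʒʊə

Substitution: /z/ → /h/, /g/ → /k/, /d/ → /ŋ/, giving /hkŋɛvʒʊə/.
Syllabifying with onset maximization leaves /h/, /k/, /v/ stranded (no codas are permitted; onsets are limited to one consonant).
Inserting the epenthetic vowel yields /h/ → /hɛ/, /k/ → /kɛ/, /v/ → /vɛ/.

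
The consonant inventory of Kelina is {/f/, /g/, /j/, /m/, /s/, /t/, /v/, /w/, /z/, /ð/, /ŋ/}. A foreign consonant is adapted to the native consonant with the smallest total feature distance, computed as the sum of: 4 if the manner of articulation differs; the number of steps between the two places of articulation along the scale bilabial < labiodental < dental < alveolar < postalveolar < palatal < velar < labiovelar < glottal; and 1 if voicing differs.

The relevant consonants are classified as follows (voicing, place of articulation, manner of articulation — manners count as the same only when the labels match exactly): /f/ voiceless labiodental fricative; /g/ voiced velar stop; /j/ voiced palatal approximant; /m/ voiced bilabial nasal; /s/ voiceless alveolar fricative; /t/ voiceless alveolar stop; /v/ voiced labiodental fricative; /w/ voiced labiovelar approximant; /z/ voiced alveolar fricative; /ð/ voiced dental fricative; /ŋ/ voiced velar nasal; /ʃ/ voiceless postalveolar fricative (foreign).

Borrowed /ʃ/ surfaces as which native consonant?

/s/ is closest: same manner (fricative), place distance 1 (postalveolar→alveolar), same voicing; total 1. Next closest is /z/ at distance 2.

s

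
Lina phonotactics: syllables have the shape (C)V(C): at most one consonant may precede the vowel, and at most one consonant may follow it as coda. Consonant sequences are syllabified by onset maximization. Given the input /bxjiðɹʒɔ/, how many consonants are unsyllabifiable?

3

Syllabifying with onset maximization leaves /b/, /x/, /ɹ/ stranded (at most one coda consonant is licensed; onsets are limited to one consonant).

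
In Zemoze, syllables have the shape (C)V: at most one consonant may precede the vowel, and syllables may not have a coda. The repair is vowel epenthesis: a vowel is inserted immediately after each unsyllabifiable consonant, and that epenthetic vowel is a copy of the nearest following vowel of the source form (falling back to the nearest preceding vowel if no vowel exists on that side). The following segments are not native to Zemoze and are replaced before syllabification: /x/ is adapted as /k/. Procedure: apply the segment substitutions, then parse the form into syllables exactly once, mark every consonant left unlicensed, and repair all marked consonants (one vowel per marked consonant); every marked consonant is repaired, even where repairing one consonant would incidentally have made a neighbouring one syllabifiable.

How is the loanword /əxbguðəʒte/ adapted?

Substitution: /x/ → /k/, giving /əkbguðəʒte/.
The consonants /k/, /b/, /ʒ/ cannot be parsed into a legal (C)V syllable (no codas are permitted; onsets are limited to one consonant).
Epenthesis after each stranded consonant: /k/ → /ku/, /b/ → /bu/, /ʒ/ → /ʒe/.

əkubuguðəʒete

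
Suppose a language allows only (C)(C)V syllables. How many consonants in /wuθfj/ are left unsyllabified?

3

Under (C)(C)V, the unsyllabifiable consonants are /θ/, /f/, /j/ (no codas are permitted; onsets may contain at most 2 consonants).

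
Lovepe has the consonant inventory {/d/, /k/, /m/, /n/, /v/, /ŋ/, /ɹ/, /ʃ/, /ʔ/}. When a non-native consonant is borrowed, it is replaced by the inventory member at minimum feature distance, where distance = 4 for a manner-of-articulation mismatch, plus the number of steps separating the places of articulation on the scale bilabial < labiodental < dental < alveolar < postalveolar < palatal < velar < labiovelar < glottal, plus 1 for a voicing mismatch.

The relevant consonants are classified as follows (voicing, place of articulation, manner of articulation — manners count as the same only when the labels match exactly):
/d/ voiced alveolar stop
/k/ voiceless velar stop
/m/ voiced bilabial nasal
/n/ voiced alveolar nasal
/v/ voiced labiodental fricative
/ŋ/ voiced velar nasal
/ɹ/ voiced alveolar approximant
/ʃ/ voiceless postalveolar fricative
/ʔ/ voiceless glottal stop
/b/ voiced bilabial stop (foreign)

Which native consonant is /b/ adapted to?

/d/ is closest: same manner (stop), place distance 3 (bilabial→alveolar), same voicing; total 3. Next closest is /m/ at distance 4.

d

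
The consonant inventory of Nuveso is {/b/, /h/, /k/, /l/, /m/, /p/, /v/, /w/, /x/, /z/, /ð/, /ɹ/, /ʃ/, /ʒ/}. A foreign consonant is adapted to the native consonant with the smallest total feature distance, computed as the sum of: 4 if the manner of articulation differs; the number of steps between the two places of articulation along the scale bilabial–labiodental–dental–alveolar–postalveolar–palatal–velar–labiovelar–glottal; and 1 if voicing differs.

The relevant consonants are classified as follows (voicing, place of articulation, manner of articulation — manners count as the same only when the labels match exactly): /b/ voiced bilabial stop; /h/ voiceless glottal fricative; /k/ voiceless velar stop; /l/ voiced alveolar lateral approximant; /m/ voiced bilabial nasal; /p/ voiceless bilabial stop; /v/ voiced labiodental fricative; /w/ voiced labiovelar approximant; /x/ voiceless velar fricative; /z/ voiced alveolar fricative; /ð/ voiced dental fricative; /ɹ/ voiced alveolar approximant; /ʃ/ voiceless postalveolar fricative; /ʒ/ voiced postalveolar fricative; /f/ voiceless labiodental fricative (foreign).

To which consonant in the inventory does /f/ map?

/v/ is closest: same manner (fricative), place distance 0 (labiodental→labiodental), voicing differs (+1); total 1. Next closest is /ð/ at distance 2.

v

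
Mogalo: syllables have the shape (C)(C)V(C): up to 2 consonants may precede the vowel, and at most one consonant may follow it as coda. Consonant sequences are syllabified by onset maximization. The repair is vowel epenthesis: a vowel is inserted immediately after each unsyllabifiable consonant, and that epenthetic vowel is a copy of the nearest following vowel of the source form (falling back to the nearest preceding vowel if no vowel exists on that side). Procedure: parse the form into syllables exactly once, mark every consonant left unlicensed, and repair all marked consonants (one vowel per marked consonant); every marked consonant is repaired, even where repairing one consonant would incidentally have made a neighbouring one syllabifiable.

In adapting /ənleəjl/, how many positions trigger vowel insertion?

1

The unsyllabifiable consonants are /l/; each receives one epenthetic vowel.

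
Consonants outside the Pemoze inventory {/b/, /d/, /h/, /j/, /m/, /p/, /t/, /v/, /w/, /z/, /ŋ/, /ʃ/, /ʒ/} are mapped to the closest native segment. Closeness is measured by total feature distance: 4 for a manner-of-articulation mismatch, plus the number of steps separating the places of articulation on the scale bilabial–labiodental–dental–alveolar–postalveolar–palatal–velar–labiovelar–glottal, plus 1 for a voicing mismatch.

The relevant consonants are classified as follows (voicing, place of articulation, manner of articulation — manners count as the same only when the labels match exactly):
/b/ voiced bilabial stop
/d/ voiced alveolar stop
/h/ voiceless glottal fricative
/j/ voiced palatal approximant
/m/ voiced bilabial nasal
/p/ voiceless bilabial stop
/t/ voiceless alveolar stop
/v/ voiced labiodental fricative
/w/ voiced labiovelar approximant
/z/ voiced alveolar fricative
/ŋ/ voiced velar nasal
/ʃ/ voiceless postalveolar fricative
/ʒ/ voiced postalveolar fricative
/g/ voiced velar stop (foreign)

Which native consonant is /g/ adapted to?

d

/d/ is closest: same manner (stop), place distance 3 (velar→alveolar), same voicing; total 3. Next closest is /t/ at distance 4.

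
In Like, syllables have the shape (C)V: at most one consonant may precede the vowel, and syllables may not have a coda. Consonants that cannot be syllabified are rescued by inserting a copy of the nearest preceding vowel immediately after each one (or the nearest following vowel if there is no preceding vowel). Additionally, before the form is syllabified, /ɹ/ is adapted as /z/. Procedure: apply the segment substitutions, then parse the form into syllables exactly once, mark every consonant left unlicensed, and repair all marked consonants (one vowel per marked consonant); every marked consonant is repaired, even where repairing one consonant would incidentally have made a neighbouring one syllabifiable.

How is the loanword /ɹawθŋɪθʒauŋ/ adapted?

Substitution: /ɹ/ → /z/, giving /zawθŋɪθʒauŋ/.
Under (C)V, the unsyllabifiable consonants are /w/, /θ/, /θ/, /ŋ/ (no codas are permitted; onsets are limited to one consonant).
Epenthesis after each stranded consonant: /w/ → /wa/, /θ/ → /θa/, /θ/ → /θɪ/, /ŋ/ → /ŋu/.

zawaθaŋɪθɪʒauŋu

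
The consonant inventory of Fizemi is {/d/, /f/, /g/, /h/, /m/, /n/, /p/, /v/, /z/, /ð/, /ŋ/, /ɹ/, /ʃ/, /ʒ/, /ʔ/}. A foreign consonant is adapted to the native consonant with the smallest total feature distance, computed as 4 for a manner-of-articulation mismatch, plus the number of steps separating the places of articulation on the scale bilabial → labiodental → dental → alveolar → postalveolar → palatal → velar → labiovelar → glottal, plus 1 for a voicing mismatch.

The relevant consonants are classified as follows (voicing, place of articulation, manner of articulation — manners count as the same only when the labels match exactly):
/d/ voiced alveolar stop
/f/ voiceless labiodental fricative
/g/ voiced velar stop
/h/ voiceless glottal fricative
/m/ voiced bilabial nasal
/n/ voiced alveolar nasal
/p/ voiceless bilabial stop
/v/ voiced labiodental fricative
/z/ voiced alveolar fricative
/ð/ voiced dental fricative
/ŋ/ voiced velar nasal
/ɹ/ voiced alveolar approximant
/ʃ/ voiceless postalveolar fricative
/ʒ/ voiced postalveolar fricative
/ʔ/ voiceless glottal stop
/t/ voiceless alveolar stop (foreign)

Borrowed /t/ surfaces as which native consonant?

/d/ is closest: same manner (stop), place distance 0 (alveolar→alveolar), voicing differs (+1); total 1. Next closest is /p/ at distance 3.

d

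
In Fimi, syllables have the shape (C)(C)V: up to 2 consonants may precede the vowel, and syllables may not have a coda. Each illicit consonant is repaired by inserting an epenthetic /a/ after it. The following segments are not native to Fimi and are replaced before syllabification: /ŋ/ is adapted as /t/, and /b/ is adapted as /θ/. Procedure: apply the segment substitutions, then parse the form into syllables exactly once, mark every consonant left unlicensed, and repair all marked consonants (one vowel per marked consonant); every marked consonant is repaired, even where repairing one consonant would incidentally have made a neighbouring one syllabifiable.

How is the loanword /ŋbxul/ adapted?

taθxula

Substitution: /ŋ/ → /t/, /b/ → /θ/, giving /tθxul/.
The consonants /t/, /l/ cannot be parsed into a legal (C)(C)V syllable (no codas are permitted; onsets may contain at most 2 consonants).
Epenthesis after each stranded consonant: /t/ → /ta/, /l/ → /la/.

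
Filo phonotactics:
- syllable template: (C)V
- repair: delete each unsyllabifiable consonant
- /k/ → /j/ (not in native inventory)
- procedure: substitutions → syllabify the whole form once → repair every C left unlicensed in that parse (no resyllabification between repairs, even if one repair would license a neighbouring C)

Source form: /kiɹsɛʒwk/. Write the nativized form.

Substitution: /k/ → /j/, giving /jiɹsɛʒwj/.
Under (C)V, the unsyllabifiable consonants are /ɹ/, /ʒ/, /w/, /j/ (no codas are permitted; onsets are limited to one consonant).
Deletion applies to /ɹ/, /ʒ/, /w/, /j/.

jisɛ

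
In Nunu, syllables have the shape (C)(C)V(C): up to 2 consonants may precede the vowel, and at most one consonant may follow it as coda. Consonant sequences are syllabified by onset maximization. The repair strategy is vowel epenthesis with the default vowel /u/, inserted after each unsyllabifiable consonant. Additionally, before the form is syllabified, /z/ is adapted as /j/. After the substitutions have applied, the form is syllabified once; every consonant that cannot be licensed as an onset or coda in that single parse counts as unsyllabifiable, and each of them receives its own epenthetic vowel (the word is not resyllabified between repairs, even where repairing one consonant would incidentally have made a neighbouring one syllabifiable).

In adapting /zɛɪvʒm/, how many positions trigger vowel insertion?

After substitution the input is /jɛɪvʒm/.
The unsyllabifiable consonants are /ʒ/, /m/; each receives one epenthetic vowel.

2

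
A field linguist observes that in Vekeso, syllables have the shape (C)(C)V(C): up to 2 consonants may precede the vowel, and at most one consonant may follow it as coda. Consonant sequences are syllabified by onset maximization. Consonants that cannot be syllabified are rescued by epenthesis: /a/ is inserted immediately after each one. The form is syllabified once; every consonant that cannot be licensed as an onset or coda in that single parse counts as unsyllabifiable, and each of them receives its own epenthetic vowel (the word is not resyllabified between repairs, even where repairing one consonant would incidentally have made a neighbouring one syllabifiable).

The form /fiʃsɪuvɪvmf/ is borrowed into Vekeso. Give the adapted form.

fiʃsɪuvɪvmafa

Syllabifying with onset maximization leaves /m/, /f/ stranded (at most one coda consonant is licensed; onsets may contain at most 2 consonants).
Each unlicensed consonant becomes the onset of a new syllable: /m/ → /ma/, /f/ → /fa/.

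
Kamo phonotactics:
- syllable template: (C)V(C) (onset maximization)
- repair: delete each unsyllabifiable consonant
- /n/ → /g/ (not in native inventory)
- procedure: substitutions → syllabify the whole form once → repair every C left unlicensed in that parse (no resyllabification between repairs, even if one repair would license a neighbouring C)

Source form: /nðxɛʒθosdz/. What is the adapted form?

xɛʒθos

Substitution: /n/ → /g/, giving /gðxɛʒθosdz/.
The consonants /g/, /ð/, /d/, /z/ cannot be parsed into a legal (C)V(C) syllable (at most one coda consonant is licensed; onsets are limited to one consonant).
Deletion applies to /g/, /ð/, /d/, /z/.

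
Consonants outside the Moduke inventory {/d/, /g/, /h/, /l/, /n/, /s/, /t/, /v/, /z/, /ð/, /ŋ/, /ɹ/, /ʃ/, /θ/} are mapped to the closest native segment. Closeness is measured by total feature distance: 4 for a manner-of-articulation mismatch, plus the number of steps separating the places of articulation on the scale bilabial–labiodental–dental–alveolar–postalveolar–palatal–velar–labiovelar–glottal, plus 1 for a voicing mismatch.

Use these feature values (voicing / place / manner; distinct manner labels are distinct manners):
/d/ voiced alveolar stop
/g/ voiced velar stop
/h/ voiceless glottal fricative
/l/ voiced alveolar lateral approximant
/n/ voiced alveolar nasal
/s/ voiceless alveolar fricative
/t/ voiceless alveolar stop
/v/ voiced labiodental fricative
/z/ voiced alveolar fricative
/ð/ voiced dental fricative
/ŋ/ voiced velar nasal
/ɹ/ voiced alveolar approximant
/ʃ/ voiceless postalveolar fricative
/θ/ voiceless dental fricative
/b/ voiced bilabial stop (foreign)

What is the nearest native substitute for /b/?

d

/d/ is closest: same manner (stop), place distance 3 (bilabial→alveolar), same voicing; total 3. Next closest is /t/ at distance 4.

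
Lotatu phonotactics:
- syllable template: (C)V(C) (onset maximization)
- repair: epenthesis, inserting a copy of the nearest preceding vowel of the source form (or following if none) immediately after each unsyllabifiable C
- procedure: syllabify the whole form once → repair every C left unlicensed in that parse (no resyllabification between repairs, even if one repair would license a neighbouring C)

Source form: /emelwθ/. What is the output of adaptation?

The consonants /w/, /θ/ cannot be parsed into a legal (C)V(C) syllable (at most one coda consonant is licensed; onsets are limited to one consonant).
Each unlicensed consonant becomes the onset of a new syllable: /w/ → /we/, /θ/ → /θe/.

emelweθe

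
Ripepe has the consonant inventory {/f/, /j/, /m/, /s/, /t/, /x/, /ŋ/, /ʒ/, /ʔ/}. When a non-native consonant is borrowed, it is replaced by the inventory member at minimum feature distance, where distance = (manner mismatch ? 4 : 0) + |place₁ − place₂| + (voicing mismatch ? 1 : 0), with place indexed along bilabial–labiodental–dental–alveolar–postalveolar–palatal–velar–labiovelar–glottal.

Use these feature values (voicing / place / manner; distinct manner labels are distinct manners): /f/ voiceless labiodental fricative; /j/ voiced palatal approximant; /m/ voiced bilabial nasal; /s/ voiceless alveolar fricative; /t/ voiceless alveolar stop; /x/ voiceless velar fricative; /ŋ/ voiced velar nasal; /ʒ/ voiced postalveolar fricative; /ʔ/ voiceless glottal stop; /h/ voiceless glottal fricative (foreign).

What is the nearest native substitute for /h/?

/x/ is closest: same manner (fricative), place distance 2 (glottal→velar), same voicing; total 2. Next closest is /ʔ/ at distance 4.

x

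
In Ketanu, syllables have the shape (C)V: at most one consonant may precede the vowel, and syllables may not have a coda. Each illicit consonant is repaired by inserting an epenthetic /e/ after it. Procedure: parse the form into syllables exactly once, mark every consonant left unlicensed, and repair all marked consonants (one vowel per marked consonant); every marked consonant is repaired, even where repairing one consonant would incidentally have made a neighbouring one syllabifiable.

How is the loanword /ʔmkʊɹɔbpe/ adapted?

ʔemekʊɹɔbepe

Under (C)V, the unsyllabifiable consonants are /ʔ/, /m/, /b/ (no codas are permitted; onsets are limited to one consonant).
Inserting the epenthetic vowel yields /ʔ/ → /ʔe/, /m/ → /me/, /b/ → /be/.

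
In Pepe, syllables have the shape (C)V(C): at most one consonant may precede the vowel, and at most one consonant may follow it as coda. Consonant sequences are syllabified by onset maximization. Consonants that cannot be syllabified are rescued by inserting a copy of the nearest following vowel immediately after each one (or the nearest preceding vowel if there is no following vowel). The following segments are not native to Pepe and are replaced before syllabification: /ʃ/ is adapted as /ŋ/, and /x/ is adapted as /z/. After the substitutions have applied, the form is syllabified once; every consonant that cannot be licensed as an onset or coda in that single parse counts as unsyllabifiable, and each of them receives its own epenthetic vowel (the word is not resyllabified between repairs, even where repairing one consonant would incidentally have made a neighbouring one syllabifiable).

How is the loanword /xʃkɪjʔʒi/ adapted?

Substitution: /x/ → /z/, /ʃ/ → /ŋ/, giving /zŋkɪjʔʒi/.
Syllabifying with onset maximization leaves /z/, /ŋ/, /ʔ/ stranded (at most one coda consonant is licensed; onsets are limited to one consonant).
Each unlicensed consonant becomes the onset of a new syllable: /z/ → /zɪ/, /ŋ/ → /ŋɪ/, /ʔ/ → /ʔi/.

zɪŋɪkɪjʔiʒi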